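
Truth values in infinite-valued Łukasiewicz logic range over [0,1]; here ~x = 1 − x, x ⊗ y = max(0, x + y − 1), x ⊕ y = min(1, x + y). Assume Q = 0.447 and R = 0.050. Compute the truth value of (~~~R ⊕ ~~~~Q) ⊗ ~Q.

0.553

~R = 1 − 0.050 = 0.950
~~R = 1 − 0.950 = 0.050
~~~R = 1 − 0.050 = 0.950
~Q = 1 − 0.447 = 0.553
~~Q = 1 − 0.553 = 0.447
~~~Q = 1 − 0.447 = 0.553
~~~~Q = 1 − 0.553 = 0.447
~~~R ⊕ ~~~~Q = min(1, 0.950 + 0.447) = min(1, 1.397) = 1.000
(~~~R ⊕ ~~~~Q) ⊗ ~Q = max(0, 1.000 + 0.553 − 1) = max(0, 0.553) = 0.553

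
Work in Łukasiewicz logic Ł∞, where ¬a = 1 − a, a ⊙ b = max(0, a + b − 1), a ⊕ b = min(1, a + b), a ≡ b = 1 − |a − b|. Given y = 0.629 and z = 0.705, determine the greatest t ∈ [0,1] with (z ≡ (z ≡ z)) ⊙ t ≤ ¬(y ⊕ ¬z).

0.371

z ≡ z = 1 − |0.705 − 0.705| = 1 − 0.000 = 1.000
z ≡ (z ≡ z) = 1 − |0.705 − 1.000| = 1 − 0.295 = 0.705
So the left factor is z ≡ (z ≡ z) = 0.705.
¬z = 1 − 0.705 = 0.295
y ⊕ ¬z = min(1, 0.629 + 0.295) = min(1, 0.924) = 0.924
¬(y ⊕ ¬z) = 1 − 0.924 = 0.076
So the right-hand bound is ¬(y ⊕ ¬z) = 0.076.
The residuum of the Łukasiewicz t-norm gives the supremum: min(1, 1 − 0.705 + 0.076).
1 − 0.705 + 0.076 = 0.371, so t = min(1, 0.371) = 0.371.
Check: 0.705 ⊙ 0.371 = max(0, 0.076) = 0.076 ≤ 0.076.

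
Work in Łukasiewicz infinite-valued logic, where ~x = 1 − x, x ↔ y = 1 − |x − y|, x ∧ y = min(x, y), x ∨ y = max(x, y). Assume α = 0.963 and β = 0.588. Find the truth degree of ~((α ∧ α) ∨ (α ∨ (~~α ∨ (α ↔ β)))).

0.037

α ∧ α = min(0.963, 0.963) = 0.963
~α = 1 − 0.963 = 0.037
~~α = 1 − 0.037 = 0.963
α ↔ β = 1 − |0.963 − 0.588| = 1 − 0.375 = 0.625
~~α ∨ (α ↔ β) = max(0.963, 0.625) = 0.963
α ∨ (~~α ∨ (α ↔ β)) = max(0.963, 0.963) = 0.963
(α ∧ α) ∨ (α ∨ (~~α ∨ (α ↔ β))) = max(0.963, 0.963) = 0.963
~((α ∧ α) ∨ (α ∨ (~~α ∨ (α ↔ β)))) = 1 − 0.963 = 0.037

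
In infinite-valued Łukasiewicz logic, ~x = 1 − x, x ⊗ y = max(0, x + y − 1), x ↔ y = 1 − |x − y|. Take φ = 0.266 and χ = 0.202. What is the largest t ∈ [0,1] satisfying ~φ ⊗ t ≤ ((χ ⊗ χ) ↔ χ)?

~φ = 1 − 0.266 = 0.734
So the left factor is ~φ = 0.734.
χ ⊗ χ = max(0, 0.202 + 0.202 − 1) = max(0, -0.596) = 0.000
(χ ⊗ χ) ↔ χ = 1 − |0.000 − 0.202| = 1 − 0.202 = 0.798
So the right-hand bound is (χ ⊗ χ) ↔ χ = 0.798.
The residuum of the Łukasiewicz t-norm gives the supremum: min(1, 1 − 0.734 + 0.798).
1 − 0.734 + 0.798 = 1.064, so t = min(1, 1.064) = 1.000.
Check: 0.734 ⊗ 1.000 = max(0, 0.734) = 0.734 ≤ 0.798.

1.000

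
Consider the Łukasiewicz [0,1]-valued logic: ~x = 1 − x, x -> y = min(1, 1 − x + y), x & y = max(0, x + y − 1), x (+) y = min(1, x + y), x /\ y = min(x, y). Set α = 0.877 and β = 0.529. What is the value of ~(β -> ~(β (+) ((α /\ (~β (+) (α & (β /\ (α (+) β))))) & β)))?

0.464

~β = 1 − 0.529 = 0.471
α (+) β = min(1, 0.877 + 0.529) = min(1, 1.406) = 1.000
β /\ (α (+) β) = min(0.529, 1.000) = 0.529
α & (β /\ (α (+) β)) = max(0, 0.877 + 0.529 − 1) = max(0, 0.406) = 0.406
~β (+) (α & (β /\ (α (+) β))) = min(1, 0.471 + 0.406) = min(1, 0.877) = 0.877
α /\ (~β (+) (α & (β /\ (α (+) β)))) = min(0.877, 0.877) = 0.877
(α /\ (~β (+) (α & (β /\ (α (+) β))))) & β = max(0, 0.877 + 0.529 − 1) = max(0, 0.406) = 0.406
β (+) ((α /\ (~β (+) (α & (β /\ (α (+) β))))) & β) = min(1, 0.529 + 0.406) = min(1, 0.935) = 0.935
~(β (+) ((α /\ (~β (+) (α & (β /\ (α (+) β))))) & β)) = 1 − 0.935 = 0.065
β -> ~(β (+) ((α /\ (~β (+) (α & (β /\ (α (+) β))))) & β)) = min(1, 1 − 0.529 + 0.065) = min(1, 0.536) = 0.536
~(β -> ~(β (+) ((α /\ (~β (+) (α & (β /\ (α (+) β))))) & β))) = 1 − 0.536 = 0.464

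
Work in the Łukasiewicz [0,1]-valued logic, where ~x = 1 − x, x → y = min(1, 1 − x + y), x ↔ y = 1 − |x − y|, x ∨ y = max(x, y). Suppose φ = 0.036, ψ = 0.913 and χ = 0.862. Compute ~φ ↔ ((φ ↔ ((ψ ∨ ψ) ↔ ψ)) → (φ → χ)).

0.964

~φ = 1 − 0.036 = 0.964
ψ ∨ ψ = max(0.913, 0.913) = 0.913
(ψ ∨ ψ) ↔ ψ = 1 − |0.913 − 0.913| = 1 − 0.000 = 1.000
φ ↔ ((ψ ∨ ψ) ↔ ψ) = 1 − |0.036 − 1.000| = 1 − 0.964 = 0.036
φ → χ = min(1, 1 − 0.036 + 0.862) = min(1, 1.826) = 1.000
(φ ↔ ((ψ ∨ ψ) ↔ ψ)) → (φ → χ) = min(1, 1 − 0.036 + 1.000) = min(1, 1.964) = 1.000
~φ ↔ ((φ ↔ ((ψ ∨ ψ) ↔ ψ)) → (φ → χ)) = 1 − |0.964 − 1.000| = 1 − 0.036 = 0.964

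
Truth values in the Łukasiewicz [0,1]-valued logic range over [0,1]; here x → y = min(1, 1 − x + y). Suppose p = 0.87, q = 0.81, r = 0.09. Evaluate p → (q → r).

0.41

q → r = min(1, 1 − 0.81 + 0.09) = min(1, 0.28) = 0.28
p → (q → r) = min(1, 1 − 0.87 + 0.28) = min(1, 0.41) = 0.41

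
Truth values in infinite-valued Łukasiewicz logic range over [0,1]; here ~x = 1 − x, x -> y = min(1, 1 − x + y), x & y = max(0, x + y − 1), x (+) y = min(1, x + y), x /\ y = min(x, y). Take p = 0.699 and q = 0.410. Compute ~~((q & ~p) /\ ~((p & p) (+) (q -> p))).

0.000

~p = 1 − 0.699 = 0.301
q & ~p = max(0, 0.410 + 0.301 − 1) = max(0, -0.289) = 0.000
p & p = max(0, 0.699 + 0.699 − 1) = max(0, 0.398) = 0.398
q -> p = min(1, 1 − 0.410 + 0.699) = min(1, 1.289) = 1.000
(p & p) (+) (q -> p) = min(1, 0.398 + 1.000) = min(1, 1.398) = 1.000
~((p & p) (+) (q -> p)) = 1 − 1.000 = 0.000
(q & ~p) /\ ~((p & p) (+) (q -> p)) = min(0.000, 0.000) = 0.000
~((q & ~p) /\ ~((p & p) (+) (q -> p))) = 1 − 0.000 = 1.000
~~((q & ~p) /\ ~((p & p) (+) (q -> p))) = 1 − 1.000 = 0.000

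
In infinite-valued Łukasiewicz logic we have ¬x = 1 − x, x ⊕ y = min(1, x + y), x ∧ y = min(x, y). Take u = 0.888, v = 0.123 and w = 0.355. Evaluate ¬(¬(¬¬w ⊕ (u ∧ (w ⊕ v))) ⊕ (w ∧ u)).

¬w = 1 − 0.355 = 0.645
¬¬w = 1 − 0.645 = 0.355
w ⊕ v = min(1, 0.355 + 0.123) = min(1, 0.478) = 0.478
u ∧ (w ⊕ v) = min(0.888, 0.478) = 0.478
¬¬w ⊕ (u ∧ (w ⊕ v)) = min(1, 0.355 + 0.478) = min(1, 0.833) = 0.833
¬(¬¬w ⊕ (u ∧ (w ⊕ v))) = 1 − 0.833 = 0.167
w ∧ u = min(0.355, 0.888) = 0.355
¬(¬¬w ⊕ (u ∧ (w ⊕ v))) ⊕ (w ∧ u) = min(1, 0.167 + 0.355) = min(1, 0.522) = 0.522
¬(¬(¬¬w ⊕ (u ∧ (w ⊕ v))) ⊕ (w ∧ u)) = 1 − 0.522 = 0.478

0.478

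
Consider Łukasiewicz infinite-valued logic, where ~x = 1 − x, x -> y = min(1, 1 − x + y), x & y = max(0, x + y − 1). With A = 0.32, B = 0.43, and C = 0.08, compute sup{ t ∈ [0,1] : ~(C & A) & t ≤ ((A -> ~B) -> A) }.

0.32

C & A = max(0, 0.08 + 0.32 − 1) = max(0, -0.60) = 0.00
~(C & A) = 1 − 0.00 = 1.00
So the left factor is ~(C & A) = 1.00.
~B = 1 − 0.43 = 0.57
A -> ~B = min(1, 1 − 0.32 + 0.57) = min(1, 1.25) = 1.00
(A -> ~B) -> A = min(1, 1 − 1.00 + 0.32) = min(1, 0.32) = 0.32
So the right-hand bound is (A -> ~B) -> A = 0.32.
The residuum of the Łukasiewicz t-norm gives the supremum: min(1, 1 − 1.00 + 0.32).
1 − 1.00 + 0.32 = 0.32, so t = min(1, 0.32) = 0.32.
Check: 1.00 & 0.32 = max(0, 0.32) = 0.32 ≤ 0.32.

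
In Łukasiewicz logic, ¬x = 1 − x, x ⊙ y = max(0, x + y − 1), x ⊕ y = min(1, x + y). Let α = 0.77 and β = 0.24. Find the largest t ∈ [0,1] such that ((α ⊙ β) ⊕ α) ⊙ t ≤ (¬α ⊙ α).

0.22

α ⊙ β = max(0, 0.77 + 0.24 − 1) = max(0, 0.01) = 0.01
(α ⊙ β) ⊕ α = min(1, 0.01 + 0.77) = min(1, 0.78) = 0.78
So the left factor is (α ⊙ β) ⊕ α = 0.78.
¬α = 1 − 0.77 = 0.23
¬α ⊙ α = max(0, 0.23 + 0.77 − 1) = max(0, 0.00) = 0.00
So the right-hand bound is ¬α ⊙ α = 0.00.
The residuum of the Łukasiewicz t-norm gives the supremum: min(1, 1 − 0.78 + 0.00).
1 − 0.78 + 0.00 = 0.22, so t = min(1, 0.22) = 0.22.
Check: 0.78 ⊙ 0.22 = max(0, 0.00) = 0.00 ≤ 0.00.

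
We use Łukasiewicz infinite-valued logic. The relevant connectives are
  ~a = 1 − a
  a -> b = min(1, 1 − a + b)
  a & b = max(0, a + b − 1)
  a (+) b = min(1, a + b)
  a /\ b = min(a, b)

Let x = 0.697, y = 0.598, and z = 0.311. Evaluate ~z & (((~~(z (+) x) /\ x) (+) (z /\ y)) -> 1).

0.689

~z = 1 − 0.311 = 0.689
z (+) x = min(1, 0.311 + 0.697) = min(1, 1.008) = 1.000
~(z (+) x) = 1 − 1.000 = 0.000
~~(z (+) x) = 1 − 0.000 = 1.000
~~(z (+) x) /\ x = min(1.000, 0.697) = 0.697
z /\ y = min(0.311, 0.598) = 0.311
(~~(z (+) x) /\ x) (+) (z /\ y) = min(1, 0.697 + 0.311) = min(1, 1.008) = 1.000
((~~(z (+) x) /\ x) (+) (z /\ y)) -> 1 = min(1, 1 − 1.000 + 1.000) = min(1, 1.000) = 1.000
~z & (((~~(z (+) x) /\ x) (+) (z /\ y)) -> 1) = max(0, 0.689 + 1.000 − 1) = max(0, 0.689) = 0.689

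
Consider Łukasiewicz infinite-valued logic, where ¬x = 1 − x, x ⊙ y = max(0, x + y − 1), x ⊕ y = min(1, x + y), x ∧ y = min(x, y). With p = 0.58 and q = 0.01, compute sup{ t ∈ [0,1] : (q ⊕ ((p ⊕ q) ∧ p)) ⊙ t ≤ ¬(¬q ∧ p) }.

p ⊕ q = min(1, 0.58 + 0.01) = min(1, 0.59) = 0.59
(p ⊕ q) ∧ p = min(0.59, 0.58) = 0.58
q ⊕ ((p ⊕ q) ∧ p) = min(1, 0.01 + 0.58) = min(1, 0.59) = 0.59
So the left factor is q ⊕ ((p ⊕ q) ∧ p) = 0.59.
¬q = 1 − 0.01 = 0.99
¬q ∧ p = min(0.99, 0.58) = 0.58
¬(¬q ∧ p) = 1 − 0.58 = 0.42
So the right-hand bound is ¬(¬q ∧ p) = 0.42.
The residuum of the Łukasiewicz t-norm gives the supremum: min(1, 1 − 0.59 + 0.42).
1 − 0.59 + 0.42 = 0.83, so t = min(1, 0.83) = 0.83.
Check: 0.59 ⊙ 0.83 = max(0, 0.42) = 0.42 ≤ 0.42.

0.83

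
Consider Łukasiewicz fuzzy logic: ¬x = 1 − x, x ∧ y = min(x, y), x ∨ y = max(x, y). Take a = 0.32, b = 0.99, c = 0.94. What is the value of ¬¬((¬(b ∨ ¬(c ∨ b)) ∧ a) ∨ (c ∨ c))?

0.94

c ∨ b = max(0.94, 0.99) = 0.99
¬(c ∨ b) = 1 − 0.99 = 0.01
b ∨ ¬(c ∨ b) = max(0.99, 0.01) = 0.99
¬(b ∨ ¬(c ∨ b)) = 1 − 0.99 = 0.01
¬(b ∨ ¬(c ∨ b)) ∧ a = min(0.01, 0.32) = 0.01
c ∨ c = max(0.94, 0.94) = 0.94
(¬(b ∨ ¬(c ∨ b)) ∧ a) ∨ (c ∨ c) = max(0.01, 0.94) = 0.94
¬((¬(b ∨ ¬(c ∨ b)) ∧ a) ∨ (c ∨ c)) = 1 − 0.94 = 0.06
¬¬((¬(b ∨ ¬(c ∨ b)) ∧ a) ∨ (c ∨ c)) = 1 − 0.06 = 0.94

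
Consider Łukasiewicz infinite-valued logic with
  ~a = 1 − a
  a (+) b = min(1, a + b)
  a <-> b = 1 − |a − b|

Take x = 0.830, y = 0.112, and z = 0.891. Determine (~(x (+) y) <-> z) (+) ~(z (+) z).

0.167

x (+) y = min(1, 0.830 + 0.112) = min(1, 0.942) = 0.942
~(x (+) y) = 1 − 0.942 = 0.058
~(x (+) y) <-> z = 1 − |0.058 − 0.891| = 1 − 0.833 = 0.167
z (+) z = min(1, 0.891 + 0.891) = min(1, 1.782) = 1.000
~(z (+) z) = 1 − 1.000 = 0.000
(~(x (+) y) <-> z) (+) ~(z (+) z) = min(1, 0.167 + 0.000) = min(1, 0.167) = 0.167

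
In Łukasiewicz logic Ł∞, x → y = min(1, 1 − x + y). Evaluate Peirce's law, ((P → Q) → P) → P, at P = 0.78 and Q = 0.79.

P → Q = min(1, 1 − 0.78 + 0.79) = min(1, 1.01) = 1.00
(P → Q) → P = min(1, 1 − 1.00 + 0.78) = min(1, 0.78) = 0.78
((P → Q) → P) → P = min(1, 1 − 0.78 + 0.78) = min(1, 1.00) = 1.00

1.00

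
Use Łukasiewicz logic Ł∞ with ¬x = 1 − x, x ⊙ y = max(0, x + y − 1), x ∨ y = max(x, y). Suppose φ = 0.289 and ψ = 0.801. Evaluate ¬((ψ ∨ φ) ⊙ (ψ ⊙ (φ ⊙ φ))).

ψ ∨ φ = max(0.801, 0.289) = 0.801
φ ⊙ φ = max(0, 0.289 + 0.289 − 1) = max(0, -0.422) = 0.000
ψ ⊙ (φ ⊙ φ) = max(0, 0.801 + 0.000 − 1) = max(0, -0.199) = 0.000
(ψ ∨ φ) ⊙ (ψ ⊙ (φ ⊙ φ)) = max(0, 0.801 + 0.000 − 1) = max(0, -0.199) = 0.000
¬((ψ ∨ φ) ⊙ (ψ ⊙ (φ ⊙ φ))) = 1 − 0.000 = 1.000

1.000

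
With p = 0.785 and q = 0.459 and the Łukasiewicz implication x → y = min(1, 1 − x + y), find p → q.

p → q = min(1, 1 − 0.785 + 0.459) = min(1, 0.674) = 0.674
For comparison, the Gödel implication (1 if x ≤ y else y) would give 0.459.

0.674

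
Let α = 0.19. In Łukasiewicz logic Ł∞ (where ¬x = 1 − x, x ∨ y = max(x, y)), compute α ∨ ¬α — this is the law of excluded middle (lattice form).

¬α = 1 − 0.19 = 0.81
α ∨ ¬α = max(0.19, 0.81) = 0.81
(The value 0.81 < 1 shows this instance is not satisfied; not a Ł∞-tautology — its value is max(a, 1−a).)

0.81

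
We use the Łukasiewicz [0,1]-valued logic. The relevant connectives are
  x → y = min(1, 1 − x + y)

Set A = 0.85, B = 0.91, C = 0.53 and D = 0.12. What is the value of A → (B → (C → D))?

C → D = min(1, 1 − 0.53 + 0.12) = min(1, 0.59) = 0.59
B → (C → D) = min(1, 1 − 0.91 + 0.59) = min(1, 0.68) = 0.68
A → (B → (C → D)) = min(1, 1 − 0.85 + 0.68) = min(1, 0.83) = 0.83

0.83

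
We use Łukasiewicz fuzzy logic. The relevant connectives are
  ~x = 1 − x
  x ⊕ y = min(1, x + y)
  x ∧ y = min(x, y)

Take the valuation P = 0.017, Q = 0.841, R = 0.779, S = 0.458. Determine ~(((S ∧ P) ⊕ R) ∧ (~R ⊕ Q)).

0.204

S ∧ P = min(0.458, 0.017) = 0.017
(S ∧ P) ⊕ R = min(1, 0.017 + 0.779) = min(1, 0.796) = 0.796
~R = 1 − 0.779 = 0.221
~R ⊕ Q = min(1, 0.221 + 0.841) = min(1, 1.062) = 1.000
((S ∧ P) ⊕ R) ∧ (~R ⊕ Q) = min(0.796, 1.000) = 0.796
~(((S ∧ P) ⊕ R) ∧ (~R ⊕ Q)) = 1 − 0.796 = 0.204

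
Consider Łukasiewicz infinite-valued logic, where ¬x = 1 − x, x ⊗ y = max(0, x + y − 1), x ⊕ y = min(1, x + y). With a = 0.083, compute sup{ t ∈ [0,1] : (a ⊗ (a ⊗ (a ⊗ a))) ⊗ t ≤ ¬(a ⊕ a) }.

a ⊗ a = max(0, 0.083 + 0.083 − 1) = max(0, -0.834) = 0.000
a ⊗ (a ⊗ a) = max(0, 0.083 + 0.000 − 1) = max(0, -0.917) = 0.000
a ⊗ (a ⊗ (a ⊗ a)) = max(0, 0.083 + 0.000 − 1) = max(0, -0.917) = 0.000
So the left factor is a ⊗ (a ⊗ (a ⊗ a)) = 0.000.
a ⊕ a = min(1, 0.083 + 0.083) = min(1, 0.166) = 0.166
¬(a ⊕ a) = 1 − 0.166 = 0.834
So the right-hand bound is ¬(a ⊕ a) = 0.834.
The residuum of the Łukasiewicz t-norm gives the supremum: min(1, 1 − 0.000 + 0.834).
1 − 0.000 + 0.834 = 1.834, so t = min(1, 1.834) = 1.000.
Check: 0.000 ⊗ 1.000 = max(0, 0.000) = 0.000 ≤ 0.834.

1.000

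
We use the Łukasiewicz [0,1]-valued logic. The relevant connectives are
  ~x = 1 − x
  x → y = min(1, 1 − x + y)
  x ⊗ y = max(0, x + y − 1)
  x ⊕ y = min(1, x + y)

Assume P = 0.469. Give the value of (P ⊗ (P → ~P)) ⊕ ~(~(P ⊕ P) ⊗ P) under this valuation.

~P = 1 − 0.469 = 0.531
P → ~P = min(1, 1 − 0.469 + 0.531) = min(1, 1.062) = 1.000
P ⊗ (P → ~P) = max(0, 0.469 + 1.000 − 1) = max(0, 0.469) = 0.469
P ⊕ P = min(1, 0.469 + 0.469) = min(1, 0.938) = 0.938
~(P ⊕ P) = 1 − 0.938 = 0.062
~(P ⊕ P) ⊗ P = max(0, 0.062 + 0.469 − 1) = max(0, -0.469) = 0.000
~(~(P ⊕ P) ⊗ P) = 1 − 0.000 = 1.000
(P ⊗ (P → ~P)) ⊕ ~(~(P ⊕ P) ⊗ P) = min(1, 0.469 + 1.000) = min(1, 1.469) = 1.000

1.000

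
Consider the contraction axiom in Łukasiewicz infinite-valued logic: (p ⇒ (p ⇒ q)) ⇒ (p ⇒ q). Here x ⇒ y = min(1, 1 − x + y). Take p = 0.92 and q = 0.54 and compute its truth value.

0.92

p ⇒ q = min(1, 1 − 0.92 + 0.54) = min(1, 0.62) = 0.62
p ⇒ (p ⇒ q) = min(1, 1 − 0.92 + 0.62) = min(1, 0.70) = 0.70
(p ⇒ (p ⇒ q)) ⇒ (p ⇒ q) = min(1, 1 − 0.70 + 0.62) = min(1, 0.92) = 0.92
(The value 0.92 < 1 shows this instance is not satisfied; fails in Ł∞ (the t-norm is not idempotent).)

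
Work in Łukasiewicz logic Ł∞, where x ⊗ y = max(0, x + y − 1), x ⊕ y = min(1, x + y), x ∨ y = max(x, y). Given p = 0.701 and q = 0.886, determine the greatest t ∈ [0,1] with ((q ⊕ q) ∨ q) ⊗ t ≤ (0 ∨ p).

0.701

q ⊕ q = min(1, 0.886 + 0.886) = min(1, 1.772) = 1.000
(q ⊕ q) ∨ q = max(1.000, 0.886) = 1.000
So the left factor is (q ⊕ q) ∨ q = 1.000.
0 ∨ p = max(0.000, 0.701) = 0.701
So the right-hand bound is 0 ∨ p = 0.701.
The residuum of the Łukasiewicz t-norm gives the supremum: min(1, 1 − 1.000 + 0.701).
1 − 1.000 + 0.701 = 0.701, so t = min(1, 0.701) = 0.701.
Check: 1.000 ⊗ 0.701 = max(0, 0.701) = 0.701 ≤ 0.701.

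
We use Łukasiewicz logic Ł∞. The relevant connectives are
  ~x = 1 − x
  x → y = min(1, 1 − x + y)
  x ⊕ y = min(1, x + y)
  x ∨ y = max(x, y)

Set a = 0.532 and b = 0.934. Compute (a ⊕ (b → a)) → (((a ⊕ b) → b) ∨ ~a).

b → a = min(1, 1 − 0.934 + 0.532) = min(1, 0.598) = 0.598
a ⊕ (b → a) = min(1, 0.532 + 0.598) = min(1, 1.130) = 1.000
a ⊕ b = min(1, 0.532 + 0.934) = min(1, 1.466) = 1.000
(a ⊕ b) → b = min(1, 1 − 1.000 + 0.934) = min(1, 0.934) = 0.934
~a = 1 − 0.532 = 0.468
((a ⊕ b) → b) ∨ ~a = max(0.934, 0.468) = 0.934
(a ⊕ (b → a)) → (((a ⊕ b) → b) ∨ ~a) = min(1, 1 − 1.000 + 0.934) = min(1, 0.934) = 0.934

0.934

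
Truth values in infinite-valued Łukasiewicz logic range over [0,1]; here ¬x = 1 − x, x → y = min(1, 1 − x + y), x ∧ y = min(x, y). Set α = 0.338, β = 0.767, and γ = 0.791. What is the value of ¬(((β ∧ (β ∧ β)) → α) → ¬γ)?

β ∧ β = min(0.767, 0.767) = 0.767
β ∧ (β ∧ β) = min(0.767, 0.767) = 0.767
(β ∧ (β ∧ β)) → α = min(1, 1 − 0.767 + 0.338) = min(1, 0.571) = 0.571
¬γ = 1 − 0.791 = 0.209
((β ∧ (β ∧ β)) → α) → ¬γ = min(1, 1 − 0.571 + 0.209) = min(1, 0.638) = 0.638
¬(((β ∧ (β ∧ β)) → α) → ¬γ) = 1 − 0.638 = 0.362

0.362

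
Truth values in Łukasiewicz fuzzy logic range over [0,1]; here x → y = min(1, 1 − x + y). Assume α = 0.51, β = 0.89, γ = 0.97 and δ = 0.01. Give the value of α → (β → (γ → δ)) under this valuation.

0.64

γ → δ = min(1, 1 − 0.97 + 0.01) = min(1, 0.04) = 0.04
β → (γ → δ) = min(1, 1 − 0.89 + 0.04) = min(1, 0.15) = 0.15
α → (β → (γ → δ)) = min(1, 1 − 0.51 + 0.15) = min(1, 0.64) = 0.64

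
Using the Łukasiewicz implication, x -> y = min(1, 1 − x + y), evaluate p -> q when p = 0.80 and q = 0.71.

0.91

p -> q = min(1, 1 − 0.80 + 0.71) = min(1, 0.91) = 0.91
For comparison, the Gödel implication (1 if x ≤ y else y) would give 0.71.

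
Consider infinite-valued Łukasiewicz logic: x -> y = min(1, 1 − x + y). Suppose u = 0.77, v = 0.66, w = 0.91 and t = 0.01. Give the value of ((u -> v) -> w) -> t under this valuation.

0.01

u -> v = min(1, 1 − 0.77 + 0.66) = min(1, 0.89) = 0.89
(u -> v) -> w = min(1, 1 − 0.89 + 0.91) = min(1, 1.02) = 1.00
((u -> v) -> w) -> t = min(1, 1 − 1.00 + 0.01) = min(1, 0.01) = 0.01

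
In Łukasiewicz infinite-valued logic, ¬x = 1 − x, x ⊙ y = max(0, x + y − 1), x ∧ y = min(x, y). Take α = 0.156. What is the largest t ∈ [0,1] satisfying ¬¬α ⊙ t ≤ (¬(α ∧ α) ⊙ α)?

0.844

¬α = 1 − 0.156 = 0.844
¬¬α = 1 − 0.844 = 0.156
So the left factor is ¬¬α = 0.156.
α ∧ α = min(0.156, 0.156) = 0.156
¬(α ∧ α) = 1 − 0.156 = 0.844
¬(α ∧ α) ⊙ α = max(0, 0.844 + 0.156 − 1) = max(0, 0.000) = 0.000
So the right-hand bound is ¬(α ∧ α) ⊙ α = 0.000.
The residuum of the Łukasiewicz t-norm gives the supremum: min(1, 1 − 0.156 + 0.000).
1 − 0.156 + 0.000 = 0.844, so t = min(1, 0.844) = 0.844.
Check: 0.156 ⊙ 0.844 = max(0, 0.000) = 0.000 ≤ 0.000.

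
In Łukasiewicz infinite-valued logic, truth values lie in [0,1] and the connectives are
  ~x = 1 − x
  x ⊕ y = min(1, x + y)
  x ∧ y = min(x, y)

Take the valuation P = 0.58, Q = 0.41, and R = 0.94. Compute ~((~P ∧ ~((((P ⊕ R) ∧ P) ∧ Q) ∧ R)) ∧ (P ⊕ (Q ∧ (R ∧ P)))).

0.58

~P = 1 − 0.58 = 0.42
P ⊕ R = min(1, 0.58 + 0.94) = min(1, 1.52) = 1.00
(P ⊕ R) ∧ P = min(1.00, 0.58) = 0.58
((P ⊕ R) ∧ P) ∧ Q = min(0.58, 0.41) = 0.41
(((P ⊕ R) ∧ P) ∧ Q) ∧ R = min(0.41, 0.94) = 0.41
~((((P ⊕ R) ∧ P) ∧ Q) ∧ R) = 1 − 0.41 = 0.59
~P ∧ ~((((P ⊕ R) ∧ P) ∧ Q) ∧ R) = min(0.42, 0.59) = 0.42
R ∧ P = min(0.94, 0.58) = 0.58
Q ∧ (R ∧ P) = min(0.41, 0.58) = 0.41
P ⊕ (Q ∧ (R ∧ P)) = min(1, 0.58 + 0.41) = min(1, 0.99) = 0.99
(~P ∧ ~((((P ⊕ R) ∧ P) ∧ Q) ∧ R)) ∧ (P ⊕ (Q ∧ (R ∧ P))) = min(0.42, 0.99) = 0.42
~((~P ∧ ~((((P ⊕ R) ∧ P) ∧ Q) ∧ R)) ∧ (P ⊕ (Q ∧ (R ∧ P)))) = 1 − 0.42 = 0.58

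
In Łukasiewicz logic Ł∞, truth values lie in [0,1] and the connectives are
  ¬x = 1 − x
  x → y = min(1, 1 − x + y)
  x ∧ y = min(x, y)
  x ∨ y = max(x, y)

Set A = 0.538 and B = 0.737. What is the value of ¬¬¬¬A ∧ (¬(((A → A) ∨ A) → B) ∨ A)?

0.538

¬A = 1 − 0.538 = 0.462
¬¬A = 1 − 0.462 = 0.538
¬¬¬A = 1 − 0.538 = 0.462
¬¬¬¬A = 1 − 0.462 = 0.538
A → A = min(1, 1 − 0.538 + 0.538) = min(1, 1.000) = 1.000
(A → A) ∨ A = max(1.000, 0.538) = 1.000
((A → A) ∨ A) → B = min(1, 1 − 1.000 + 0.737) = min(1, 0.737) = 0.737
¬(((A → A) ∨ A) → B) = 1 − 0.737 = 0.263
¬(((A → A) ∨ A) → B) ∨ A = max(0.263, 0.538) = 0.538
¬¬¬¬A ∧ (¬(((A → A) ∨ A) → B) ∨ A) = min(0.538, 0.538) = 0.538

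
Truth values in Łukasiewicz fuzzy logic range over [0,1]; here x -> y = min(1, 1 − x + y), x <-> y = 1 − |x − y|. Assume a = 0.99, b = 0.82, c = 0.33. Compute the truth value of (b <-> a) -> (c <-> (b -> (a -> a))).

0.50

b <-> a = 1 − |0.82 − 0.99| = 1 − 0.17 = 0.83
a -> a = min(1, 1 − 0.99 + 0.99) = min(1, 1.00) = 1.00
b -> (a -> a) = min(1, 1 − 0.82 + 1.00) = min(1, 1.18) = 1.00
c <-> (b -> (a -> a)) = 1 − |0.33 − 1.00| = 1 − 0.67 = 0.33
(b <-> a) -> (c <-> (b -> (a -> a))) = min(1, 1 − 0.83 + 0.33) = min(1, 0.50) = 0.50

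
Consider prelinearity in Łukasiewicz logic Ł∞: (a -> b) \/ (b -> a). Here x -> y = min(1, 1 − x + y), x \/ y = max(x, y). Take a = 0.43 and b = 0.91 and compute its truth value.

1.00

a -> b = min(1, 1 − 0.43 + 0.91) = min(1, 1.48) = 1.00
b -> a = min(1, 1 − 0.91 + 0.43) = min(1, 0.52) = 0.52
(a -> b) \/ (b -> a) = max(1.00, 0.52) = 1.00
(As expected: a Ł∞-tautology — holds in every MV-chain.)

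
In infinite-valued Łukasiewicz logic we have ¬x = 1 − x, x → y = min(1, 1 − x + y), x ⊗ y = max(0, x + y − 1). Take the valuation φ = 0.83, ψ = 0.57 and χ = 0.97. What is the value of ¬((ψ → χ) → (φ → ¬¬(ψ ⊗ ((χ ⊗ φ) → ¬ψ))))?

0.63

ψ → χ = min(1, 1 − 0.57 + 0.97) = min(1, 1.40) = 1.00
χ ⊗ φ = max(0, 0.97 + 0.83 − 1) = max(0, 0.80) = 0.80
¬ψ = 1 − 0.57 = 0.43
(χ ⊗ φ) → ¬ψ = min(1, 1 − 0.80 + 0.43) = min(1, 0.63) = 0.63
ψ ⊗ ((χ ⊗ φ) → ¬ψ) = max(0, 0.57 + 0.63 − 1) = max(0, 0.20) = 0.20
¬(ψ ⊗ ((χ ⊗ φ) → ¬ψ)) = 1 − 0.20 = 0.80
¬¬(ψ ⊗ ((χ ⊗ φ) → ¬ψ)) = 1 − 0.80 = 0.20
φ → ¬¬(ψ ⊗ ((χ ⊗ φ) → ¬ψ)) = min(1, 1 − 0.83 + 0.20) = min(1, 0.37) = 0.37
(ψ → χ) → (φ → ¬¬(ψ ⊗ ((χ ⊗ φ) → ¬ψ))) = min(1, 1 − 1.00 + 0.37) = min(1, 0.37) = 0.37
¬((ψ → χ) → (φ → ¬¬(ψ ⊗ ((χ ⊗ φ) → ¬ψ)))) = 1 − 0.37 = 0.63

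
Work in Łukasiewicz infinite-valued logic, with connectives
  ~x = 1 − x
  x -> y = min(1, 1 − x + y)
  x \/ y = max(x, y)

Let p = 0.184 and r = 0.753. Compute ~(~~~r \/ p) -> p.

~r = 1 − 0.753 = 0.247
~~r = 1 − 0.247 = 0.753
~~~r = 1 − 0.753 = 0.247
~~~r \/ p = max(0.247, 0.184) = 0.247
~(~~~r \/ p) = 1 − 0.247 = 0.753
~(~~~r \/ p) -> p = min(1, 1 − 0.753 + 0.184) = min(1, 0.431) = 0.431

0.431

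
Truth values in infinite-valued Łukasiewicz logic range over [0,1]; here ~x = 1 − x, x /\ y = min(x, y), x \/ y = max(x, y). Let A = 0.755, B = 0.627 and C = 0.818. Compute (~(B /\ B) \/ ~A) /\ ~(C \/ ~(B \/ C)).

0.182

B /\ B = min(0.627, 0.627) = 0.627
~(B /\ B) = 1 − 0.627 = 0.373
~A = 1 − 0.755 = 0.245
~(B /\ B) \/ ~A = max(0.373, 0.245) = 0.373
B \/ C = max(0.627, 0.818) = 0.818
~(B \/ C) = 1 − 0.818 = 0.182
C \/ ~(B \/ C) = max(0.818, 0.182) = 0.818
~(C \/ ~(B \/ C)) = 1 − 0.818 = 0.182
(~(B /\ B) \/ ~A) /\ ~(C \/ ~(B \/ C)) = min(0.373, 0.182) = 0.182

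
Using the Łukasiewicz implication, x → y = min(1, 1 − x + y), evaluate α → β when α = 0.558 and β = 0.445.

0.887

α → β = min(1, 1 − 0.558 + 0.445) = min(1, 0.887) = 0.887
For comparison, the Gödel implication (1 if x ≤ y else y) would give 0.445.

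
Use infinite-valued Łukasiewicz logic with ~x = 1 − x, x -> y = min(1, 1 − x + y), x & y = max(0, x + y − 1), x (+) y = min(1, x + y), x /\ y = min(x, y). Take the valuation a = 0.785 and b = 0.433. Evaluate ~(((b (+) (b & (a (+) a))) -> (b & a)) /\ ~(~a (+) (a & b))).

a (+) a = min(1, 0.785 + 0.785) = min(1, 1.570) = 1.000
b & (a (+) a) = max(0, 0.433 + 1.000 − 1) = max(0, 0.433) = 0.433
b (+) (b & (a (+) a)) = min(1, 0.433 + 0.433) = min(1, 0.866) = 0.866
b & a = max(0, 0.433 + 0.785 − 1) = max(0, 0.218) = 0.218
(b (+) (b & (a (+) a))) -> (b & a) = min(1, 1 − 0.866 + 0.218) = min(1, 0.352) = 0.352
~a = 1 − 0.785 = 0.215
a & b = max(0, 0.785 + 0.433 − 1) = max(0, 0.218) = 0.218
~a (+) (a & b) = min(1, 0.215 + 0.218) = min(1, 0.433) = 0.433
~(~a (+) (a & b)) = 1 − 0.433 = 0.567
((b (+) (b & (a (+) a))) -> (b & a)) /\ ~(~a (+) (a & b)) = min(0.352, 0.567) = 0.352
~(((b (+) (b & (a (+) a))) -> (b & a)) /\ ~(~a (+) (a & b))) = 1 − 0.352 = 0.648

0.648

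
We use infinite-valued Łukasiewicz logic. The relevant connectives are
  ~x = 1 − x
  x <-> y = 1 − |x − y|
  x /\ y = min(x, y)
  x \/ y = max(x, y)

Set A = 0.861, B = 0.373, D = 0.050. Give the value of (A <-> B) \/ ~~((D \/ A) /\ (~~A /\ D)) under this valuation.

0.512

A <-> B = 1 − |0.861 − 0.373| = 1 − 0.488 = 0.512
D \/ A = max(0.050, 0.861) = 0.861
~A = 1 − 0.861 = 0.139
~~A = 1 − 0.139 = 0.861
~~A /\ D = min(0.861, 0.050) = 0.050
(D \/ A) /\ (~~A /\ D) = min(0.861, 0.050) = 0.050
~((D \/ A) /\ (~~A /\ D)) = 1 − 0.050 = 0.950
~~((D \/ A) /\ (~~A /\ D)) = 1 − 0.950 = 0.050
(A <-> B) \/ ~~((D \/ A) /\ (~~A /\ D)) = max(0.512, 0.050) = 0.512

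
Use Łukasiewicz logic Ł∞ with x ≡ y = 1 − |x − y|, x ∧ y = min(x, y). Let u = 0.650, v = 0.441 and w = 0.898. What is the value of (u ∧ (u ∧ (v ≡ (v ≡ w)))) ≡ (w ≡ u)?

0.898

v ≡ w = 1 − |0.441 − 0.898| = 1 − 0.457 = 0.543
v ≡ (v ≡ w) = 1 − |0.441 − 0.543| = 1 − 0.102 = 0.898
u ∧ (v ≡ (v ≡ w)) = min(0.650, 0.898) = 0.650
u ∧ (u ∧ (v ≡ (v ≡ w))) = min(0.650, 0.650) = 0.650
w ≡ u = 1 − |0.898 − 0.650| = 1 − 0.248 = 0.752
(u ∧ (u ∧ (v ≡ (v ≡ w)))) ≡ (w ≡ u) = 1 − |0.650 − 0.752| = 1 − 0.102 = 0.898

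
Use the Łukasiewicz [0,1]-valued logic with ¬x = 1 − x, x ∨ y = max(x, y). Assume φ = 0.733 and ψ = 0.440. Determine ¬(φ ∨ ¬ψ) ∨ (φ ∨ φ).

¬ψ = 1 − 0.440 = 0.560
φ ∨ ¬ψ = max(0.733, 0.560) = 0.733
¬(φ ∨ ¬ψ) = 1 − 0.733 = 0.267
φ ∨ φ = max(0.733, 0.733) = 0.733
¬(φ ∨ ¬ψ) ∨ (φ ∨ φ) = max(0.267, 0.733) = 0.733

0.733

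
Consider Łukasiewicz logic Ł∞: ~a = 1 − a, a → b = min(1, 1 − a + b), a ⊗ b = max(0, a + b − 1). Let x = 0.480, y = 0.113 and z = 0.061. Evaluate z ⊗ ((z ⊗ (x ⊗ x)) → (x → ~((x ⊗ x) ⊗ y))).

0.061

x ⊗ x = max(0, 0.480 + 0.480 − 1) = max(0, -0.040) = 0.000
z ⊗ (x ⊗ x) = max(0, 0.061 + 0.000 − 1) = max(0, -0.939) = 0.000
(x ⊗ x) ⊗ y = max(0, 0.000 + 0.113 − 1) = max(0, -0.887) = 0.000
~((x ⊗ x) ⊗ y) = 1 − 0.000 = 1.000
x → ~((x ⊗ x) ⊗ y) = min(1, 1 − 0.480 + 1.000) = min(1, 1.520) = 1.000
(z ⊗ (x ⊗ x)) → (x → ~((x ⊗ x) ⊗ y)) = min(1, 1 − 0.000 + 1.000) = min(1, 2.000) = 1.000
z ⊗ ((z ⊗ (x ⊗ x)) → (x → ~((x ⊗ x) ⊗ y))) = max(0, 0.061 + 1.000 − 1) = max(0, 0.061) = 0.061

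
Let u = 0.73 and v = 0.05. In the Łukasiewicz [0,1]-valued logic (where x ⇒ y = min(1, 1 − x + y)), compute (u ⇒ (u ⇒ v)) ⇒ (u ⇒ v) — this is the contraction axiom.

0.73

u ⇒ v = min(1, 1 − 0.73 + 0.05) = min(1, 0.32) = 0.32
u ⇒ (u ⇒ v) = min(1, 1 − 0.73 + 0.32) = min(1, 0.59) = 0.59
(u ⇒ (u ⇒ v)) ⇒ (u ⇒ v) = min(1, 1 − 0.59 + 0.32) = min(1, 0.73) = 0.73
(The value 0.73 < 1 shows this instance is not satisfied; fails in Ł∞ (the t-norm is not idempotent).)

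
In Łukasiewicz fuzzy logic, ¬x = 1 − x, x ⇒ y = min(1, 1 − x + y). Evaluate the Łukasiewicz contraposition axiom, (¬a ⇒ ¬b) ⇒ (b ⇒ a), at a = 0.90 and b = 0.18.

¬a = 1 − 0.90 = 0.10
¬b = 1 − 0.18 = 0.82
¬a ⇒ ¬b = min(1, 1 − 0.10 + 0.82) = min(1, 1.72) = 1.00
b ⇒ a = min(1, 1 − 0.18 + 0.90) = min(1, 1.72) = 1.00
(¬a ⇒ ¬b) ⇒ (b ⇒ a) = min(1, 1 − 1.00 + 1.00) = min(1, 1.00) = 1.00
(As expected: an axiom of Ł∞, always 1.)

1.00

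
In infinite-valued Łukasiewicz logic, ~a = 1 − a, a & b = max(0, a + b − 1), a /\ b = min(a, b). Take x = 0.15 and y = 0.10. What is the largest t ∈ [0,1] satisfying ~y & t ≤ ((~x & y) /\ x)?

~y = 1 − 0.10 = 0.90
So the left factor is ~y = 0.90.
~x = 1 − 0.15 = 0.85
~x & y = max(0, 0.85 + 0.10 − 1) = max(0, -0.05) = 0.00
(~x & y) /\ x = min(0.00, 0.15) = 0.00
So the right-hand bound is (~x & y) /\ x = 0.00.
The residuum of the Łukasiewicz t-norm gives the supremum: min(1, 1 − 0.90 + 0.00).
1 − 0.90 + 0.00 = 0.10, so t = min(1, 0.10) = 0.10.
Check: 0.90 & 0.10 = max(0, 0.00) = 0.00 ≤ 0.00.

0.10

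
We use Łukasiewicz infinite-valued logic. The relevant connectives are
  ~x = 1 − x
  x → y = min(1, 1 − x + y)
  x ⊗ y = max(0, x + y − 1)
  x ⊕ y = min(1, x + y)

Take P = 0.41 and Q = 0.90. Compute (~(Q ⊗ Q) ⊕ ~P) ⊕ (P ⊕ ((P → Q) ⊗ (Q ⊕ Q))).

Q ⊗ Q = max(0, 0.90 + 0.90 − 1) = max(0, 0.80) = 0.80
~(Q ⊗ Q) = 1 − 0.80 = 0.20
~P = 1 − 0.41 = 0.59
~(Q ⊗ Q) ⊕ ~P = min(1, 0.20 + 0.59) = min(1, 0.79) = 0.79
P → Q = min(1, 1 − 0.41 + 0.90) = min(1, 1.49) = 1.00
Q ⊕ Q = min(1, 0.90 + 0.90) = min(1, 1.80) = 1.00
(P → Q) ⊗ (Q ⊕ Q) = max(0, 1.00 + 1.00 − 1) = max(0, 1.00) = 1.00
P ⊕ ((P → Q) ⊗ (Q ⊕ Q)) = min(1, 0.41 + 1.00) = min(1, 1.41) = 1.00
(~(Q ⊗ Q) ⊕ ~P) ⊕ (P ⊕ ((P → Q) ⊗ (Q ⊕ Q))) = min(1, 0.79 + 1.00) = min(1, 1.79) = 1.00

1.00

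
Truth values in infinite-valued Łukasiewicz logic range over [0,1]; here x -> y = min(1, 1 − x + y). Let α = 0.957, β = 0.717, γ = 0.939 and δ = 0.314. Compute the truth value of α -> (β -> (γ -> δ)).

0.701

γ -> δ = min(1, 1 − 0.939 + 0.314) = min(1, 0.375) = 0.375
β -> (γ -> δ) = min(1, 1 − 0.717 + 0.375) = min(1, 0.658) = 0.658
α -> (β -> (γ -> δ)) = min(1, 1 − 0.957 + 0.658) = min(1, 0.701) = 0.701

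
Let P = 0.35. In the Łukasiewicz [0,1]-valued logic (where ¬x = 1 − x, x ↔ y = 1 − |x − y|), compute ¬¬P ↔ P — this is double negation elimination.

1.00

¬P = 1 − 0.35 = 0.65
¬¬P = 1 − 0.65 = 0.35
¬¬P ↔ P = 1 − |0.35 − 0.35| = 1 − 0.00 = 1.00
(As expected: always 1 in Ł∞ since negation is involutive.)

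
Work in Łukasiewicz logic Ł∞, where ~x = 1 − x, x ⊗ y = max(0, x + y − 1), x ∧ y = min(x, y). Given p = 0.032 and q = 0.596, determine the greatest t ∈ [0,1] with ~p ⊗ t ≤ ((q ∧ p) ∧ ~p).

0.064

~p = 1 − 0.032 = 0.968
So the left factor is ~p = 0.968.
q ∧ p = min(0.596, 0.032) = 0.032
(q ∧ p) ∧ ~p = min(0.032, 0.968) = 0.032
So the right-hand bound is (q ∧ p) ∧ ~p = 0.032.
The residuum of the Łukasiewicz t-norm gives the supremum: min(1, 1 − 0.968 + 0.032).
1 − 0.968 + 0.032 = 0.064, so t = min(1, 0.064) = 0.064.
Check: 0.968 ⊗ 0.064 = max(0, 0.032) = 0.032 ≤ 0.032.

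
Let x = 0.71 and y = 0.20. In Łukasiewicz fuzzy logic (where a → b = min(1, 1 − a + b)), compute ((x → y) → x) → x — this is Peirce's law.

0.71

x → y = min(1, 1 − 0.71 + 0.20) = min(1, 0.49) = 0.49
(x → y) → x = min(1, 1 − 0.49 + 0.71) = min(1, 1.22) = 1.00
((x → y) → x) → x = min(1, 1 − 1.00 + 0.71) = min(1, 0.71) = 0.71
(The value 0.71 < 1 shows this instance is not satisfied; not a Ł∞-tautology in general.)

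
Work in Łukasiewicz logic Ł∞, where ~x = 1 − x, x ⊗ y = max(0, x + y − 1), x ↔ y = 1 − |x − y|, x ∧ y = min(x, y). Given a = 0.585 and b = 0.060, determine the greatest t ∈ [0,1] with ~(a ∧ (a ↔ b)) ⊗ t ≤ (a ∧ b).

0.535

a ↔ b = 1 − |0.585 − 0.060| = 1 − 0.525 = 0.475
a ∧ (a ↔ b) = min(0.585, 0.475) = 0.475
~(a ∧ (a ↔ b)) = 1 − 0.475 = 0.525
So the left factor is ~(a ∧ (a ↔ b)) = 0.525.
a ∧ b = min(0.585, 0.060) = 0.060
So the right-hand bound is a ∧ b = 0.060.
The residuum of the Łukasiewicz t-norm gives the supremum: min(1, 1 − 0.525 + 0.060).
1 − 0.525 + 0.060 = 0.535, so t = min(1, 0.535) = 0.535.
Check: 0.525 ⊗ 0.535 = max(0, 0.060) = 0.060 ≤ 0.060.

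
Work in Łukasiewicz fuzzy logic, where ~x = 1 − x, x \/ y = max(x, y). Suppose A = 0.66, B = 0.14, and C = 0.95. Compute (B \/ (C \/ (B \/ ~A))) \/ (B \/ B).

0.95

~A = 1 − 0.66 = 0.34
B \/ ~A = max(0.14, 0.34) = 0.34
C \/ (B \/ ~A) = max(0.95, 0.34) = 0.95
B \/ (C \/ (B \/ ~A)) = max(0.14, 0.95) = 0.95
B \/ B = max(0.14, 0.14) = 0.14
(B \/ (C \/ (B \/ ~A))) \/ (B \/ B) = max(0.95, 0.14) = 0.95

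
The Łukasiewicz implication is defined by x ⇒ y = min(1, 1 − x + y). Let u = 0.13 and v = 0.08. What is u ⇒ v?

0.95

u ⇒ v = min(1, 1 − 0.13 + 0.08) = min(1, 0.95) = 0.95
For comparison, the Gödel implication (1 if x ≤ y else y) would give 0.08.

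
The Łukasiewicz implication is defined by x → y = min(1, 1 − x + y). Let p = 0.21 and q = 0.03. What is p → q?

0.82

p → q = min(1, 1 − 0.21 + 0.03) = min(1, 0.82) = 0.82
For comparison, the Gödel implication (1 if x ≤ y else y) would give 0.03.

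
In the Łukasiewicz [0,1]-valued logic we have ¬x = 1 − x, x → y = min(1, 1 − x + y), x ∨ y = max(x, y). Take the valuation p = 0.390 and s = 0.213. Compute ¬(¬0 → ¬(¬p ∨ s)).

¬0 = 1 − 0.000 = 1.000
¬p = 1 − 0.390 = 0.610
¬p ∨ s = max(0.610, 0.213) = 0.610
¬(¬p ∨ s) = 1 − 0.610 = 0.390
¬0 → ¬(¬p ∨ s) = min(1, 1 − 1.000 + 0.390) = min(1, 0.390) = 0.390
¬(¬0 → ¬(¬p ∨ s)) = 1 − 0.390 = 0.610

0.610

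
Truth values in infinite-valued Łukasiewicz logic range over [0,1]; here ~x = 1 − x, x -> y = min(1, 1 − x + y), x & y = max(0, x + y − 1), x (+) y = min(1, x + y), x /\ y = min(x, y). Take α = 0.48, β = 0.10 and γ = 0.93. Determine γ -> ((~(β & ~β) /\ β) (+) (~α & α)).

0.17

~β = 1 − 0.10 = 0.90
β & ~β = max(0, 0.10 + 0.90 − 1) = max(0, 0.00) = 0.00
~(β & ~β) = 1 − 0.00 = 1.00
~(β & ~β) /\ β = min(1.00, 0.10) = 0.10
~α = 1 − 0.48 = 0.52
~α & α = max(0, 0.52 + 0.48 − 1) = max(0, 0.00) = 0.00
(~(β & ~β) /\ β) (+) (~α & α) = min(1, 0.10 + 0.00) = min(1, 0.10) = 0.10
γ -> ((~(β & ~β) /\ β) (+) (~α & α)) = min(1, 1 − 0.93 + 0.10) = min(1, 0.17) = 0.17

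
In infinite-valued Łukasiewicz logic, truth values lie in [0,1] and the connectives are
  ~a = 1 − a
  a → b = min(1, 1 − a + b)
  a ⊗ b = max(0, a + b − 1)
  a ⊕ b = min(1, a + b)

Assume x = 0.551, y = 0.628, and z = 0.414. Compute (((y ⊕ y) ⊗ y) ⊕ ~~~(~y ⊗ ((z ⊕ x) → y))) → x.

y ⊕ y = min(1, 0.628 + 0.628) = min(1, 1.256) = 1.000
(y ⊕ y) ⊗ y = max(0, 1.000 + 0.628 − 1) = max(0, 0.628) = 0.628
~y = 1 − 0.628 = 0.372
z ⊕ x = min(1, 0.414 + 0.551) = min(1, 0.965) = 0.965
(z ⊕ x) → y = min(1, 1 − 0.965 + 0.628) = min(1, 0.663) = 0.663
~y ⊗ ((z ⊕ x) → y) = max(0, 0.372 + 0.663 − 1) = max(0, 0.035) = 0.035
~(~y ⊗ ((z ⊕ x) → y)) = 1 − 0.035 = 0.965
~~(~y ⊗ ((z ⊕ x) → y)) = 1 − 0.965 = 0.035
~~~(~y ⊗ ((z ⊕ x) → y)) = 1 − 0.035 = 0.965
((y ⊕ y) ⊗ y) ⊕ ~~~(~y ⊗ ((z ⊕ x) → y)) = min(1, 0.628 + 0.965) = min(1, 1.593) = 1.000
(((y ⊕ y) ⊗ y) ⊕ ~~~(~y ⊗ ((z ⊕ x) → y))) → x = min(1, 1 − 1.000 + 0.551) = min(1, 0.551) = 0.551

0.551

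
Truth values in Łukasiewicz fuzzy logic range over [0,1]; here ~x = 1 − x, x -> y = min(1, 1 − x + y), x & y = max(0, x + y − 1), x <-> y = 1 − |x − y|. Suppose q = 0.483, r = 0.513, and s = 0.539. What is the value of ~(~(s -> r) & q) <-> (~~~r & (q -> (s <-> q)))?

s -> r = min(1, 1 − 0.539 + 0.513) = min(1, 0.974) = 0.974
~(s -> r) = 1 − 0.974 = 0.026
~(s -> r) & q = max(0, 0.026 + 0.483 − 1) = max(0, -0.491) = 0.000
~(~(s -> r) & q) = 1 − 0.000 = 1.000
~r = 1 − 0.513 = 0.487
~~r = 1 − 0.487 = 0.513
~~~r = 1 − 0.513 = 0.487
s <-> q = 1 − |0.539 − 0.483| = 1 − 0.056 = 0.944
q -> (s <-> q) = min(1, 1 − 0.483 + 0.944) = min(1, 1.461) = 1.000
~~~r & (q -> (s <-> q)) = max(0, 0.487 + 1.000 − 1) = max(0, 0.487) = 0.487
~(~(s -> r) & q) <-> (~~~r & (q -> (s <-> q))) = 1 − |1.000 − 0.487| = 1 − 0.513 = 0.487

0.487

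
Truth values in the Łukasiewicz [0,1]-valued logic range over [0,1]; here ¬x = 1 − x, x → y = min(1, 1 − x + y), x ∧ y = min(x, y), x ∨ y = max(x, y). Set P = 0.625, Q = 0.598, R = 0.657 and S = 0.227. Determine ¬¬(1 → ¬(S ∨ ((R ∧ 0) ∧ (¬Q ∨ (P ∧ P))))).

R ∧ 0 = min(0.657, 0.000) = 0.000
¬Q = 1 − 0.598 = 0.402
P ∧ P = min(0.625, 0.625) = 0.625
¬Q ∨ (P ∧ P) = max(0.402, 0.625) = 0.625
(R ∧ 0) ∧ (¬Q ∨ (P ∧ P)) = min(0.000, 0.625) = 0.000
S ∨ ((R ∧ 0) ∧ (¬Q ∨ (P ∧ P))) = max(0.227, 0.000) = 0.227
¬(S ∨ ((R ∧ 0) ∧ (¬Q ∨ (P ∧ P)))) = 1 − 0.227 = 0.773
1 → ¬(S ∨ ((R ∧ 0) ∧ (¬Q ∨ (P ∧ P)))) = min(1, 1 − 1.000 + 0.773) = min(1, 0.773) = 0.773
¬(1 → ¬(S ∨ ((R ∧ 0) ∧ (¬Q ∨ (P ∧ P))))) = 1 − 0.773 = 0.227
¬¬(1 → ¬(S ∨ ((R ∧ 0) ∧ (¬Q ∨ (P ∧ P))))) = 1 − 0.227 = 0.773

0.773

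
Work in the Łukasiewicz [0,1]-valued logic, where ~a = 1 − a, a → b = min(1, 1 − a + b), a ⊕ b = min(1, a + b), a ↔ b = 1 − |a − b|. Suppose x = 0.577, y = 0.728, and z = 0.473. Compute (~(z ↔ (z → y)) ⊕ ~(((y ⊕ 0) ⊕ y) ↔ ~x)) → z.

0.473

z → y = min(1, 1 − 0.473 + 0.728) = min(1, 1.255) = 1.000
z ↔ (z → y) = 1 − |0.473 − 1.000| = 1 − 0.527 = 0.473
~(z ↔ (z → y)) = 1 − 0.473 = 0.527
y ⊕ 0 = min(1, 0.728 + 0.000) = min(1, 0.728) = 0.728
(y ⊕ 0) ⊕ y = min(1, 0.728 + 0.728) = min(1, 1.456) = 1.000
~x = 1 − 0.577 = 0.423
((y ⊕ 0) ⊕ y) ↔ ~x = 1 − |1.000 − 0.423| = 1 − 0.577 = 0.423
~(((y ⊕ 0) ⊕ y) ↔ ~x) = 1 − 0.423 = 0.577
~(z ↔ (z → y)) ⊕ ~(((y ⊕ 0) ⊕ y) ↔ ~x) = min(1, 0.527 + 0.577) = min(1, 1.104) = 1.000
(~(z ↔ (z → y)) ⊕ ~(((y ⊕ 0) ⊕ y) ↔ ~x)) → z = min(1, 1 − 1.000 + 0.473) = min(1, 0.473) = 0.473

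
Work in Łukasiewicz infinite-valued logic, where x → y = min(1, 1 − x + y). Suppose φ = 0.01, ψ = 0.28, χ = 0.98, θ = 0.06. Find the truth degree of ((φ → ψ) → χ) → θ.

φ → ψ = min(1, 1 − 0.01 + 0.28) = min(1, 1.27) = 1.00
(φ → ψ) → χ = min(1, 1 − 1.00 + 0.98) = min(1, 0.98) = 0.98
((φ → ψ) → χ) → θ = min(1, 1 − 0.98 + 0.06) = min(1, 0.08) = 0.08

0.08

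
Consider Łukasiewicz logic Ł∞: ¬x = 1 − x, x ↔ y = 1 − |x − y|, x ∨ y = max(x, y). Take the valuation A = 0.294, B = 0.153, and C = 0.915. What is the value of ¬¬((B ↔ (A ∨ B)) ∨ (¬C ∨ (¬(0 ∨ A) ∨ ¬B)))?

A ∨ B = max(0.294, 0.153) = 0.294
B ↔ (A ∨ B) = 1 − |0.153 − 0.294| = 1 − 0.141 = 0.859
¬C = 1 − 0.915 = 0.085
0 ∨ A = max(0.000, 0.294) = 0.294
¬(0 ∨ A) = 1 − 0.294 = 0.706
¬B = 1 − 0.153 = 0.847
¬(0 ∨ A) ∨ ¬B = max(0.706, 0.847) = 0.847
¬C ∨ (¬(0 ∨ A) ∨ ¬B) = max(0.085, 0.847) = 0.847
(B ↔ (A ∨ B)) ∨ (¬C ∨ (¬(0 ∨ A) ∨ ¬B)) = max(0.859, 0.847) = 0.859
¬((B ↔ (A ∨ B)) ∨ (¬C ∨ (¬(0 ∨ A) ∨ ¬B))) = 1 − 0.859 = 0.141
¬¬((B ↔ (A ∨ B)) ∨ (¬C ∨ (¬(0 ∨ A) ∨ ¬B))) = 1 − 0.141 = 0.859

0.859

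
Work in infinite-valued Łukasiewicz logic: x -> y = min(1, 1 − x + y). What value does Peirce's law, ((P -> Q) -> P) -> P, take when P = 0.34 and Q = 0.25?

0.91

P -> Q = min(1, 1 − 0.34 + 0.25) = min(1, 0.91) = 0.91
(P -> Q) -> P = min(1, 1 − 0.91 + 0.34) = min(1, 0.43) = 0.43
((P -> Q) -> P) -> P = min(1, 1 − 0.43 + 0.34) = min(1, 0.91) = 0.91
(The value 0.91 < 1 shows this instance is not satisfied; not a Ł∞-tautology in general.)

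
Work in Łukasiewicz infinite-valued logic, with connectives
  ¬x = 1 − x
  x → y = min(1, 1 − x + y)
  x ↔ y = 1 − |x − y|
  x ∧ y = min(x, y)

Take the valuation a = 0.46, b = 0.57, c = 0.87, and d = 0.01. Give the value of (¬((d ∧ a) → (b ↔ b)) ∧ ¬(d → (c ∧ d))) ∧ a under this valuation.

0.00

d ∧ a = min(0.01, 0.46) = 0.01
b ↔ b = 1 − |0.57 − 0.57| = 1 − 0.00 = 1.00
(d ∧ a) → (b ↔ b) = min(1, 1 − 0.01 + 1.00) = min(1, 1.99) = 1.00
¬((d ∧ a) → (b ↔ b)) = 1 − 1.00 = 0.00
c ∧ d = min(0.87, 0.01) = 0.01
d → (c ∧ d) = min(1, 1 − 0.01 + 0.01) = min(1, 1.00) = 1.00
¬(d → (c ∧ d)) = 1 − 1.00 = 0.00
¬((d ∧ a) → (b ↔ b)) ∧ ¬(d → (c ∧ d)) = min(0.00, 0.00) = 0.00
(¬((d ∧ a) → (b ↔ b)) ∧ ¬(d → (c ∧ d))) ∧ a = min(0.00, 0.46) = 0.00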